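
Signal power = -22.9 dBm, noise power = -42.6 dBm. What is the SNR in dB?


SNR = -22.9 - (-42.6) = 19.7 dB

19.7 dB


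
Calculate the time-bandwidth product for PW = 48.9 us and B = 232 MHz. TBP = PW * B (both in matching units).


TBP = 48.9 * 232 = 11344.8

11344.8


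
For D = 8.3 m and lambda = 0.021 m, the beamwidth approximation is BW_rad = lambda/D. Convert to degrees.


BW_rad = 0.021 / 8.3 = 0.00253
BW_deg = 0.14 degrees

0.14 degrees


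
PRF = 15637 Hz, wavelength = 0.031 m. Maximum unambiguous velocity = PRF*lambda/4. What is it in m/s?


V_ua = 15637 * 0.031 / 4 = 121.2 m/s

121.2 m/s


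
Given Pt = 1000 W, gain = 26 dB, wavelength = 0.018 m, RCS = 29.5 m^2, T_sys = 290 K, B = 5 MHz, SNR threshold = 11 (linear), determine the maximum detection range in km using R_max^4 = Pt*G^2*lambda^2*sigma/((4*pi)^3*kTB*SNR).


G_lin = 10^(26/10) = 398.107171
R^4 = 1000 * 398.107171^2 * 0.018^2 * 29.5 / ((4*pi)^3 * 1.38e-23 * 290 * 5000000.0 * 11)
R^4 = 3.46815e15 m^4
R_max = (3.46815e15)^(1/4) = 7674.0 m = 7.7 km

7.7 km


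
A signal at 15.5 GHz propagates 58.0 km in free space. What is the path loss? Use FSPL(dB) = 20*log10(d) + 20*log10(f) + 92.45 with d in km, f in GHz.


20*log10(58.0) = 35.27
20*log10(15.5) = 23.81
FSPL = 151.5 dB

151.5 dB


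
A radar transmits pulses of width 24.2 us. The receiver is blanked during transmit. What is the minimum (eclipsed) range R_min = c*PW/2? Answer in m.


R_min = 3e8 * 24.2e-6 / 2 = 3630.0 m

3630.0 m


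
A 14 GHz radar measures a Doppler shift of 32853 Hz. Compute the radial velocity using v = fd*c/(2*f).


v = 32853 * 3e8 / (2 * 14000000000.0) = 352.0 m/s

352.0 m/s


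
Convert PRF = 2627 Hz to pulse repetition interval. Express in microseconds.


PRI = 1/2627 = 0.0003806624 s = 380.7 us

380.7 us


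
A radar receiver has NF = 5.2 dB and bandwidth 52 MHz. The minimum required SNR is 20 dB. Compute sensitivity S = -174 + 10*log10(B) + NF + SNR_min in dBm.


10*log10(52000000.0) = 77.16
S = -174 + 77.16 + 5.2 + 20 = -71.6 dBm

-71.6 dBm


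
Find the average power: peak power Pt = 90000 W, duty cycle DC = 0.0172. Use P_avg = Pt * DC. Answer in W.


P_avg = 90000 * 0.0172 = 1548.0 W

1548.0 W


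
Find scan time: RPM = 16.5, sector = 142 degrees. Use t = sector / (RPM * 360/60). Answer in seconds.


t = 142 / (16.5 * 360) * 60 = 1.43 s

1.43 s


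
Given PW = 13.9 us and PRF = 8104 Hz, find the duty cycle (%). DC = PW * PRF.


DC = 13.9e-6 * 8104 * 100 = 11.26%

11.26%


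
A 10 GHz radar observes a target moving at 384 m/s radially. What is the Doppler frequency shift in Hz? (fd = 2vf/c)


fd = 2 * 384 * 10000000000.0 / 3e8 = 25600.0 Hz

25600.0 Hz


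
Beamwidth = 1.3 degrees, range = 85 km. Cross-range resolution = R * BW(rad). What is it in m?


BW_rad = 0.02268928
CR = 85000 * 0.02268928 = 1928.6 m

1928.6 m


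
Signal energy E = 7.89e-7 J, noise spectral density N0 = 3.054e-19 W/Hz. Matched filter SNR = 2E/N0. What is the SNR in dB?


SNR_lin = 2 * 7.89e-7 / 3.054e-19 = 5.167e12
SNR_dB = 10*log10(5.167e12) = 127.1 dB

127.1 dB


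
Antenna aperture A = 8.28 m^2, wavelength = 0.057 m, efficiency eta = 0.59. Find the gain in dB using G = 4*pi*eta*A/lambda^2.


G_linear = 4*pi*0.59*8.28/0.057^2 = 18894.81
G_dB = 10*log10(18894.81) = 42.8 dB

42.8 dB


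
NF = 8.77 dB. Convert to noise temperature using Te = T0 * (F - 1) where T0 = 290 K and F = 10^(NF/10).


NF_lin = 10^(8.77/10) = 7.533556
Te = 290 * (7.533556 - 1) = 1894.7 K

1894.7 K


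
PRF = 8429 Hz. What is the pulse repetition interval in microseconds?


PRI = 1/8429 = 0.000118638 s = 118.6 us

118.6 us


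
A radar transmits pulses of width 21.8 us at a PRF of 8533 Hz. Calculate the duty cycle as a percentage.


DC = 21.8e-6 * 8533 * 100 = 18.6%

18.6%


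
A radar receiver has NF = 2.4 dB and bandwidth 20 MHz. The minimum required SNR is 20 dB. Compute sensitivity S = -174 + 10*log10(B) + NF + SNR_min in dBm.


10*log10(20000000.0) = 73.01
S = -174 + 73.01 + 2.4 + 20 = -78.6 dBm

-78.6 dBm


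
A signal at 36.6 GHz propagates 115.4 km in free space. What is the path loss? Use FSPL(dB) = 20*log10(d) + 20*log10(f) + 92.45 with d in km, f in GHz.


20*log10(115.4) = 41.24
20*log10(36.6) = 31.27
FSPL = 165.0 dB

165.0 dB


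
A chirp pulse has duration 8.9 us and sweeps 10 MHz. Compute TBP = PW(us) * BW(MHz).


TBP = 8.9 * 10 = 89.0

89.0


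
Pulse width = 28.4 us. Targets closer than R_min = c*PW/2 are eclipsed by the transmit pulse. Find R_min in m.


R_min = 3e8 * 28.4e-6 / 2 = 4260.0 m

4260.0 m


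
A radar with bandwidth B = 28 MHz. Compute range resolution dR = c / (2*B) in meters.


dR = 3e8 / (2 * 28000000.0) = 5.36 m

5.36 m


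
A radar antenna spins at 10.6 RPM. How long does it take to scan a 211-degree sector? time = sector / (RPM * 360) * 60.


t = 211 / (10.6 * 360) * 60 = 3.32 s

3.32 s


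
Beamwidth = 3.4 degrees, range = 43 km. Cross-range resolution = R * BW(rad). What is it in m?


BW_rad = 0.059341195
CR = 43000 * 0.059341195 = 2551.7 m

2551.7 m


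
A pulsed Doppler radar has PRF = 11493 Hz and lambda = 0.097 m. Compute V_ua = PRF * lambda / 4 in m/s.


V_ua = 11493 * 0.097 / 4 = 278.7 m/s

278.7 m/s


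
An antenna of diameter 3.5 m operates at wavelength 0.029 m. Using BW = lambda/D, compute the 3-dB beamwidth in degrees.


BW_rad = 0.029 / 3.5 = 0.008286
BW_deg = 0.47 degrees

0.47 degrees


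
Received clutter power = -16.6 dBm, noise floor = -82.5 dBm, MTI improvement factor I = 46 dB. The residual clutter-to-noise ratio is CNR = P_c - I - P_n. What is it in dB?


CNR = -16.6 - 46 - (-82.5) = 19.9 dB

19.9 dB


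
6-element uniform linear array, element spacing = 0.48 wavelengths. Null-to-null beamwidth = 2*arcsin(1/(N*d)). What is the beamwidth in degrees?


1/(N*d) = 1/(6*0.48) = 0.347222
BW = 2*arcsin(0.347222) = 40.6 degrees

40.6 degrees


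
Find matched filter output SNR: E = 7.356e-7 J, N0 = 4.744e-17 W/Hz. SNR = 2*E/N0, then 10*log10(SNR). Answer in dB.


SNR_lin = 2 * 7.356e-7 / 4.744e-17 = 3.101e10
SNR_dB = 10*log10(3.101e10) = 104.9 dB

104.9 dB


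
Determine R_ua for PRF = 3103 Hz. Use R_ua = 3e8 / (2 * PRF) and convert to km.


R_ua = 3e8 / (2 * 3103) = 48340.3 m = 48.3 km

48.3 km


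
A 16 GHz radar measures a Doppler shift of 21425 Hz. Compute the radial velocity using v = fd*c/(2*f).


v = 21425 * 3e8 / (2 * 16000000000.0) = 200.9 m/s

200.9 m/s


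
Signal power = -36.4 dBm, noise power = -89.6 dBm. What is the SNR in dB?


SNR = -36.4 - (-89.6) = 53.2 dB

53.2 dB


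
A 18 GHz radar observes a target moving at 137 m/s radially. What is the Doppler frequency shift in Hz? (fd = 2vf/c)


fd = 2 * 137 * 18000000000.0 / 3e8 = 16440.0 Hz

16440.0 Hz


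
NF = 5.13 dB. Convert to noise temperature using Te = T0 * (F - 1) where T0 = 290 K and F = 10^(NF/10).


NF_lin = 10^(5.13/10) = 3.258367
Te = 290 * (3.258367 - 1) = 654.9 K

654.9 K


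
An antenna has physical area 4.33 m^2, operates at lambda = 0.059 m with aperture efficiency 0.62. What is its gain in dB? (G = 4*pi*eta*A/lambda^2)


G_linear = 4*pi*0.62*4.33/0.059^2 = 9691.38
G_dB = 10*log10(9691.38) = 39.9 dB

39.9 dB


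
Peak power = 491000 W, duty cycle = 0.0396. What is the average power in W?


P_avg = 491000 * 0.0396 = 19443.6 W

19443.6 W


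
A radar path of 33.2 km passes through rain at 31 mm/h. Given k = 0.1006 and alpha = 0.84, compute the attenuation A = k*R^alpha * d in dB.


gamma = 0.1006 * 31^0.84 = 1.800287 dB/km
A = 1.800287 * 33.2 = 59.77 dB

59.77 dB


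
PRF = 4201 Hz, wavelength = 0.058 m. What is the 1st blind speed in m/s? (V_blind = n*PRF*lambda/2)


V_blind = 1 * 4201 * 0.058 / 2 = 121.8 m/s

121.8 m/s


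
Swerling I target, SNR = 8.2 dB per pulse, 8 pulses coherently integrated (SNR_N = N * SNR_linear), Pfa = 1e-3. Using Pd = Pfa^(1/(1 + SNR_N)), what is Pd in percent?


SNR_lin = 10^(8.2/10) = 6.60693
SNR_N = 8 * 6.60693 = 52.85544
1/(1 + SNR_N) = 1/53.85544 = 0.0185682
Pd = (1e-3)^0.0185682 = 0.87962
Pd = 88.0%

88.0%


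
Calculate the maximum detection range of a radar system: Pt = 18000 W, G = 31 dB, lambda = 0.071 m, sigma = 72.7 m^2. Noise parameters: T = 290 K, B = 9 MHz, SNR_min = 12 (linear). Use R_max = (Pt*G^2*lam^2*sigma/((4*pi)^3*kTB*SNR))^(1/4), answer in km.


G_lin = 10^(31/10) = 1258.925412
R^4 = 18000 * 1258.925412^2 * 0.071^2 * 72.7 / ((4*pi)^3 * 1.38e-23 * 290 * 9000000.0 * 12)
R^4 = 1.21897e19 m^4
R_max = (1.21897e19)^(1/4) = 59087.9 m = 59.1 km

59.1 km


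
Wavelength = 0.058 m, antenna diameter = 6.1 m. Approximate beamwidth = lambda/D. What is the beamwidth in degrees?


BW_rad = 0.058 / 6.1 = 0.009508
BW_deg = 0.54 degrees

0.54 degrees


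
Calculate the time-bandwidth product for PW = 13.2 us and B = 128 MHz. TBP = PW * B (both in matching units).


TBP = 13.2 * 128 = 1689.6

1689.6


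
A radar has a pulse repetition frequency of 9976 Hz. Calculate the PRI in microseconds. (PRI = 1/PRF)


PRI = 1/9976 = 0.0001002406 s = 100.2 us

100.2 us


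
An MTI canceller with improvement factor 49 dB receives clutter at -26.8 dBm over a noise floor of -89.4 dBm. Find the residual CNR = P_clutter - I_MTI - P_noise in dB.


CNR = -26.8 - 49 - (-89.4) = 13.6 dB

13.6 dB


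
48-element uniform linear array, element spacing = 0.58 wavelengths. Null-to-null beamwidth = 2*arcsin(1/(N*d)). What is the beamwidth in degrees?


1/(N*d) = 1/(48*0.58) = 0.03592
BW = 2*arcsin(0.03592) = 4.1 degrees

4.1 degrees


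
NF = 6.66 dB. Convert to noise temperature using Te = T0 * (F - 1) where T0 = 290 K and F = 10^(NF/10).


NF_lin = 10^(6.66/10) = 4.634469
Te = 290 * (4.634469 - 1) = 1054.0 K

1054.0 K


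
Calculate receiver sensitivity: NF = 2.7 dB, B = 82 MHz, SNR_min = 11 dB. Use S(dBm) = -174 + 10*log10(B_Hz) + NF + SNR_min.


10*log10(82000000.0) = 79.14
S = -174 + 79.14 + 2.7 + 11 = -81.2 dBm

-81.2 dBm


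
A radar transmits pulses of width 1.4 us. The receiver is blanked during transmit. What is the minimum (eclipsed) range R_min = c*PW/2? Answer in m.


R_min = 3e8 * 1.4e-6 / 2 = 210.0 m

210.0 m


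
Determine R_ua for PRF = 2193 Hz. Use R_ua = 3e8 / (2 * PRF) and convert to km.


R_ua = 3e8 / (2 * 2193) = 68399.5 m = 68.4 km

68.4 km


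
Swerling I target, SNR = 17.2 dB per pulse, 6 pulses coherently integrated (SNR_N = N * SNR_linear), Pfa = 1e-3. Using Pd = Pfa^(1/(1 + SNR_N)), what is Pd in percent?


SNR_lin = 10^(17.2/10) = 52.48075
SNR_N = 6 * 52.48075 = 314.8845
1/(1 + SNR_N) = 1/315.8845 = 0.0031657
Pd = (1e-3)^0.0031657 = 0.97837
Pd = 97.8%

97.8%


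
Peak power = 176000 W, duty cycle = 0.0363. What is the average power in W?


P_avg = 176000 * 0.0363 = 6388.8 W

6388.8 W


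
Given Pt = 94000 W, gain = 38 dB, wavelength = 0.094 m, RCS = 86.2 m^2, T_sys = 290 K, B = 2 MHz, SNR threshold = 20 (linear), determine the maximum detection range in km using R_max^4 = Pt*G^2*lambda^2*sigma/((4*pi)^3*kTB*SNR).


G_lin = 10^(38/10) = 6309.573445
R^4 = 94000 * 6309.573445^2 * 0.094^2 * 86.2 / ((4*pi)^3 * 1.38e-23 * 290 * 2000000.0 * 20)
R^4 = 8.97272e21 m^4
R_max = (8.97272e21)^(1/4) = 307773.4 m = 307.8 km

307.8 km


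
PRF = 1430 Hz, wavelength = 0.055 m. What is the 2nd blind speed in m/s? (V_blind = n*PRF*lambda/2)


V_blind = 2 * 1430 * 0.055 / 2 = 78.7 m/s

78.7 m/s


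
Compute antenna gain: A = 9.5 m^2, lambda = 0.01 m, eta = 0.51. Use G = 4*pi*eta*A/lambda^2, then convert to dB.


G_linear = 4*pi*0.51*9.5/0.01^2 = 608840.66
G_dB = 10*log10(608840.66) = 57.8 dB

57.8 dB


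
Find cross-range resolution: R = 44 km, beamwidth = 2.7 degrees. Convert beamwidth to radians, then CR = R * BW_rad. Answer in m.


BW_rad = 0.04712389
CR = 44000 * 0.04712389 = 2073.5 m

2073.5 m


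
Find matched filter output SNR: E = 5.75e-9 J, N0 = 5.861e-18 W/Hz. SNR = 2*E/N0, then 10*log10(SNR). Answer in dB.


SNR_lin = 2 * 5.75e-9 / 5.861e-18 = 1.962e9
SNR_dB = 10*log10(1.962e9) = 92.9 dB

92.9 dB


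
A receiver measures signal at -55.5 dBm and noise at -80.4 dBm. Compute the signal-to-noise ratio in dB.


SNR = -55.5 - (-80.4) = 24.9 dB

24.9 dB


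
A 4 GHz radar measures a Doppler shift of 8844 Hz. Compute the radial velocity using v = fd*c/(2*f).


v = 8844 * 3e8 / (2 * 4000000000.0) = 331.7 m/s

331.7 m/s


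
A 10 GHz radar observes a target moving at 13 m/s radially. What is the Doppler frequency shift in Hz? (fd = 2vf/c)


fd = 2 * 13 * 10000000000.0 / 3e8 = 866.7 Hz

866.7 Hz


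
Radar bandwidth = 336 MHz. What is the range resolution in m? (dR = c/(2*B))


dR = 3e8 / (2 * 336000000.0) = 0.45 m

0.45 m


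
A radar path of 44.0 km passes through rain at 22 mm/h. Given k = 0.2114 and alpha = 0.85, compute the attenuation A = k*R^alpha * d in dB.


gamma = 0.2114 * 22^0.85 = 2.925259 dB/km
A = 2.925259 * 44.0 = 128.71 dB

128.71 dB


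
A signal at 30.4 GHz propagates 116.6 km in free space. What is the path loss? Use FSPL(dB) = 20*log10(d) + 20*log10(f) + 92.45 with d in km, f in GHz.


20*log10(116.6) = 41.33
20*log10(30.4) = 29.66
FSPL = 163.4 dB

163.4 dB


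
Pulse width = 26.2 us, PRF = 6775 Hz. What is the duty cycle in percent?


DC = 26.2e-6 * 6775 * 100 = 17.75%

17.75%


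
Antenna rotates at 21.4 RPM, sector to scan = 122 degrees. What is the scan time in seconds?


t = 122 / (21.4 * 360) * 60 = 0.95 s

0.95 s


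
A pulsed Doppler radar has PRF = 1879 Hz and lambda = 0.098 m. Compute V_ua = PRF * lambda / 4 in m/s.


V_ua = 1879 * 0.098 / 4 = 46.0 m/s

46.0 m/s


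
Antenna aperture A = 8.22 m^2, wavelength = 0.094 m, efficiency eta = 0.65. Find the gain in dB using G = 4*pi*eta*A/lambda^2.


G_linear = 4*pi*0.65*8.22/0.094^2 = 7598.7
G_dB = 10*log10(7598.7) = 38.8 dB

38.8 dB


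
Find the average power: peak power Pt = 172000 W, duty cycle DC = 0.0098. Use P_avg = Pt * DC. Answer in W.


P_avg = 172000 * 0.0098 = 1685.6 W

1685.6 W


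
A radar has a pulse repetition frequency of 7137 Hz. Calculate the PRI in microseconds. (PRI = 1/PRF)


PRI = 1/7137 = 0.0001401149 s = 140.1 us

140.1 us


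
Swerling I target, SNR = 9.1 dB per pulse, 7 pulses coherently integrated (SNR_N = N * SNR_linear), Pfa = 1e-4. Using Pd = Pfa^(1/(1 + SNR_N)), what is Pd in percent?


SNR_lin = 10^(9.1/10) = 8.12831
SNR_N = 7 * 8.12831 = 56.89817
1/(1 + SNR_N) = 1/57.89817 = 0.0172717
Pd = (1e-4)^0.0172717 = 0.85293
Pd = 85.3%

85.3%


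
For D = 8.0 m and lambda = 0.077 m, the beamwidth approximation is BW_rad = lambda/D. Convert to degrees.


BW_rad = 0.077 / 8.0 = 0.009625
BW_deg = 0.55 degrees

0.55 degrees


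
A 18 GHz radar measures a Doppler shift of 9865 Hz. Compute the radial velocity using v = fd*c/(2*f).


v = 9865 * 3e8 / (2 * 18000000000.0) = 82.2 m/s

82.2 m/s


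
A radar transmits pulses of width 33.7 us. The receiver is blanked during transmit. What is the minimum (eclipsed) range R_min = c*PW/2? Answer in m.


R_min = 3e8 * 33.7e-6 / 2 = 5055.0 m

5055.0 m


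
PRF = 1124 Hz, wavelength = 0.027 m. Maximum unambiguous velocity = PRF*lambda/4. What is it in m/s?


V_ua = 1124 * 0.027 / 4 = 7.6 m/s

7.6 m/s


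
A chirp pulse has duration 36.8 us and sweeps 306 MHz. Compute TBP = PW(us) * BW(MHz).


TBP = 36.8 * 306 = 11260.8

11260.8


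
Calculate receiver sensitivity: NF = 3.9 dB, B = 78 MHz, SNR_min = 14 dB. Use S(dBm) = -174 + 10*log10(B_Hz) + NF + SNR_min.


10*log10(78000000.0) = 78.92
S = -174 + 78.92 + 3.9 + 14 = -77.2 dBm

-77.2 dBm


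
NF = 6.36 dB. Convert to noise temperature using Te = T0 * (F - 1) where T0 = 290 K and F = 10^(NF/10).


NF_lin = 10^(6.36/10) = 4.325138
Te = 290 * (4.325138 - 1) = 964.3 K

964.3 K


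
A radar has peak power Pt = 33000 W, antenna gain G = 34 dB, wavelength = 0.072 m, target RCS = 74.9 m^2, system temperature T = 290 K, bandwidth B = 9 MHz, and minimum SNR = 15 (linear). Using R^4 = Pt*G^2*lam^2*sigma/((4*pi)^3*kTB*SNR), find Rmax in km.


G_lin = 10^(34/10) = 2511.886432
R^4 = 33000 * 2511.886432^2 * 0.072^2 * 74.9 / ((4*pi)^3 * 1.38e-23 * 290 * 9000000.0 * 15)
R^4 = 7.54085e19 m^4
R_max = (7.54085e19)^(1/4) = 93186.9 m = 93.2 km

93.2 km


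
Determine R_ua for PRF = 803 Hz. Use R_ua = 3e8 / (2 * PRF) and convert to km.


R_ua = 3e8 / (2 * 803) = 186799.5 m = 186.8 km

186.8 km


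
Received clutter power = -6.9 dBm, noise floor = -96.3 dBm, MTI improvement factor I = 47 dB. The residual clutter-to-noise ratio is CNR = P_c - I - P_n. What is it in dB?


CNR = -6.9 - 47 - (-96.3) = 42.4 dB

42.4 dB


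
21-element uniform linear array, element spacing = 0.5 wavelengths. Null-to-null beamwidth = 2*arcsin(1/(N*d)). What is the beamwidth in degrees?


1/(N*d) = 1/(21*0.5) = 0.095238
BW = 2*arcsin(0.095238) = 10.9 degrees

10.9 degrees


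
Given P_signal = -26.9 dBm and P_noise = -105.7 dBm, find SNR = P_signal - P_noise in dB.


SNR = -26.9 - (-105.7) = 78.8 dB

78.8 dB


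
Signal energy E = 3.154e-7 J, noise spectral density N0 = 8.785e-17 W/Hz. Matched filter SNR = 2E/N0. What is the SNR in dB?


SNR_lin = 2 * 3.154e-7 / 8.785e-17 = 7.18e9
SNR_dB = 10*log10(7.18e9) = 98.6 dB

98.6 dB


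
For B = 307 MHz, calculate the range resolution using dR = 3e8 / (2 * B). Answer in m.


dR = 3e8 / (2 * 307000000.0) = 0.49 m

0.49 m


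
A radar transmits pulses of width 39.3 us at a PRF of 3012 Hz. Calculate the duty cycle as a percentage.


DC = 39.3e-6 * 3012 * 100 = 11.84%

11.84%


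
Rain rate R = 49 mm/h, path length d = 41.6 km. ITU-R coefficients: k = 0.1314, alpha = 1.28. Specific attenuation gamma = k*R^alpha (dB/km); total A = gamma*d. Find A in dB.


gamma = 0.1314 * 49^1.28 = 19.144602 dB/km
A = 19.144602 * 41.6 = 796.42 dB

796.42 dB


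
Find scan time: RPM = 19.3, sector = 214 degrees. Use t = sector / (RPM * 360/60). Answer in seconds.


t = 214 / (19.3 * 360) * 60 = 1.85 s

1.85 s


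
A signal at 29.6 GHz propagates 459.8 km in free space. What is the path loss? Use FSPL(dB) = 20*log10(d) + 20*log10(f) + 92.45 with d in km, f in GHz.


20*log10(459.8) = 53.25
20*log10(29.6) = 29.43
FSPL = 175.1 dB

175.1 dB


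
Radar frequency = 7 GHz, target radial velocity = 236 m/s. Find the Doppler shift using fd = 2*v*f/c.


fd = 2 * 236 * 7000000000.0 / 3e8 = 11013.3 Hz

11013.3 Hz


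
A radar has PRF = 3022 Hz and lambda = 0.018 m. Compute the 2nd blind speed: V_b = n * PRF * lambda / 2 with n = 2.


V_blind = 2 * 3022 * 0.018 / 2 = 54.4 m/s

54.4 m/s


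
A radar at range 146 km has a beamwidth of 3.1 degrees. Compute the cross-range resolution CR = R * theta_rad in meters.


BW_rad = 0.054105207
CR = 146000 * 0.054105207 = 7899.4 m

7899.4 m


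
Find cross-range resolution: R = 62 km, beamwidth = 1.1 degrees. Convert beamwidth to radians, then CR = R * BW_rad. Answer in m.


BW_rad = 0.019198622
CR = 62000 * 0.019198622 = 1190.3 m

1190.3 m


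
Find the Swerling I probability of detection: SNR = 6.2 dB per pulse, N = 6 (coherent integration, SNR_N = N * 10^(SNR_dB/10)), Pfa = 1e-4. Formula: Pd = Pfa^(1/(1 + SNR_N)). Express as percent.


SNR_lin = 10^(6.2/10) = 4.16869
SNR_N = 6 * 4.16869 = 25.01214
1/(1 + SNR_N) = 1/26.01214 = 0.0384436
Pd = (1e-4)^0.0384436 = 0.70182
Pd = 70.2%

70.2%


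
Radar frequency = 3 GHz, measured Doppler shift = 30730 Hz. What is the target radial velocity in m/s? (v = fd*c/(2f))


v = 30730 * 3e8 / (2 * 3000000000.0) = 1536.5 m/s

1536.5 m/s


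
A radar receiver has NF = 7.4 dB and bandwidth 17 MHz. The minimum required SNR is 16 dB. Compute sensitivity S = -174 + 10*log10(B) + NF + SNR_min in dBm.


10*log10(17000000.0) = 72.3
S = -174 + 72.3 + 7.4 + 16 = -78.3 dBm

-78.3 dBm


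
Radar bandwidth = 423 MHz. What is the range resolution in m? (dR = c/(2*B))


dR = 3e8 / (2 * 423000000.0) = 0.35 m

0.35 m


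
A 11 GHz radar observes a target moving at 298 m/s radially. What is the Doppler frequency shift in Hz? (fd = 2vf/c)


fd = 2 * 298 * 11000000000.0 / 3e8 = 21853.3 Hz

21853.3 Hz


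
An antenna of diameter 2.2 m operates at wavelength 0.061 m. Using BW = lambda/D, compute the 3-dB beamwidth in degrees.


BW_rad = 0.061 / 2.2 = 0.027727
BW_deg = 1.59 degrees

1.59 degrees


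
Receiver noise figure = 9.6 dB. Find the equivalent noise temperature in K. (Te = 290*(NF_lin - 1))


NF_lin = 10^(9.6/10) = 9.120108
Te = 290 * (9.120108 - 1) = 2354.8 K

2354.8 K


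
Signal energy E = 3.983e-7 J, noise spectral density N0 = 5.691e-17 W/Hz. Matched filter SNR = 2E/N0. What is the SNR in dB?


SNR_lin = 2 * 3.983e-7 / 5.691e-17 = 1.4e10
SNR_dB = 10*log10(1.4e10) = 101.5 dB

101.5 dB


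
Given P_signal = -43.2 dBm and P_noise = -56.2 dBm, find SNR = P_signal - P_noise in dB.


SNR = -43.2 - (-56.2) = 13.0 dB

13.0 dB


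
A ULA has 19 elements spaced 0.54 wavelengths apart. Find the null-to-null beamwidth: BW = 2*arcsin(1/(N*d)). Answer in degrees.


1/(N*d) = 1/(19*0.54) = 0.097466
BW = 2*arcsin(0.097466) = 11.2 degrees

11.2 degrees


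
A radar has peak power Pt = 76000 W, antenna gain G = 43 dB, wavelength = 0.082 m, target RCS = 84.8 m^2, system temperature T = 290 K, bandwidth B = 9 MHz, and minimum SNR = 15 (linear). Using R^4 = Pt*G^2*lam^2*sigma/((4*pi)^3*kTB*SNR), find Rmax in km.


G_lin = 10^(43/10) = 19952.62315
R^4 = 76000 * 19952.62315^2 * 0.082^2 * 84.8 / ((4*pi)^3 * 1.38e-23 * 290 * 9000000.0 * 15)
R^4 = 1.60915e22 m^4
R_max = (1.60915e22)^(1/4) = 356163.3 m = 356.2 km

356.2 km


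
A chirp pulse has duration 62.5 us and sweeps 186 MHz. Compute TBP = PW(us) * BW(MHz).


TBP = 62.5 * 186 = 11625.0

11625.0


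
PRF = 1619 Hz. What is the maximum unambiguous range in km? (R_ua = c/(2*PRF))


R_ua = 3e8 / (2 * 1619) = 92649.8 m = 92.6 km

92.6 km


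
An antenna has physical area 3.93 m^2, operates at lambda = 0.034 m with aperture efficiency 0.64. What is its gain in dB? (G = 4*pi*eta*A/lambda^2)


G_linear = 4*pi*0.64*3.93/0.034^2 = 27341.64
G_dB = 10*log10(27341.64) = 44.4 dB

44.4 dB


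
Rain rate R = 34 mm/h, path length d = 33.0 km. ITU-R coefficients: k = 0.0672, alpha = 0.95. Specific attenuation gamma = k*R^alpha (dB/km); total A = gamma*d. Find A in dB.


gamma = 0.0672 * 34^0.95 = 1.915465 dB/km
A = 1.915465 * 33.0 = 63.21 dB

63.21 dB


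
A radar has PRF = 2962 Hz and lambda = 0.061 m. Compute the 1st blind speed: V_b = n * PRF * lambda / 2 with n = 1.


V_blind = 1 * 2962 * 0.061 / 2 = 90.3 m/s

90.3 m/s


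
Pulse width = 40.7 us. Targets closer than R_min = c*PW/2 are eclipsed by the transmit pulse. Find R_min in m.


R_min = 3e8 * 40.7e-6 / 2 = 6105.0 m

6105.0 m


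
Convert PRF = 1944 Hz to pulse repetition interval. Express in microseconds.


PRI = 1/1944 = 0.0005144033 s = 514.4 us

514.4 us


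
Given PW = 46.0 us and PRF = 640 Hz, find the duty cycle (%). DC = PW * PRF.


DC = 46.0e-6 * 640 * 100 = 2.94%

2.94%


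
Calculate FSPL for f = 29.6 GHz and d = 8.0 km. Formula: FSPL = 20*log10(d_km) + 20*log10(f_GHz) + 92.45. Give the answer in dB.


20*log10(8.0) = 18.06
20*log10(29.6) = 29.43
FSPL = 139.9 dB

139.9 dB


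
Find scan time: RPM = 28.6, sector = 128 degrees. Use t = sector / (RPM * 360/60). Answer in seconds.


t = 128 / (28.6 * 360) * 60 = 0.75 s

0.75 s


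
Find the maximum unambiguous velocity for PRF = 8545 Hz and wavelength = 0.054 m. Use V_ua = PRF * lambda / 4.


V_ua = 8545 * 0.054 / 4 = 115.4 m/s

115.4 m/s


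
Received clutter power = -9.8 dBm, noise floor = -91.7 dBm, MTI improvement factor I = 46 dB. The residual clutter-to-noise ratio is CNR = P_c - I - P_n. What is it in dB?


CNR = -9.8 - 46 - (-91.7) = 35.9 dB

35.9 dB


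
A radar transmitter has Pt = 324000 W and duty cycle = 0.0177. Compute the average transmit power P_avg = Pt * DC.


P_avg = 324000 * 0.0177 = 5734.8 W

5734.8 W


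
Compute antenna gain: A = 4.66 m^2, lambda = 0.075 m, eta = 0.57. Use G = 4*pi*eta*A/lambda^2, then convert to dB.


G_linear = 4*pi*0.57*4.66/0.075^2 = 5934.01
G_dB = 10*log10(5934.01) = 37.7 dB

37.7 dB


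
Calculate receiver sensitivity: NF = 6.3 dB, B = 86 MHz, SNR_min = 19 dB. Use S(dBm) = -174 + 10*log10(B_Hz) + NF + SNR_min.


10*log10(86000000.0) = 79.34
S = -174 + 79.34 + 6.3 + 19 = -69.4 dBm

-69.4 dBm


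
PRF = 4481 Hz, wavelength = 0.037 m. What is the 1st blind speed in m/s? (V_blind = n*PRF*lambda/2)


V_blind = 1 * 4481 * 0.037 / 2 = 82.9 m/s

82.9 m/s


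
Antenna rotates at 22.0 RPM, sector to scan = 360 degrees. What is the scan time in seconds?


t = 360 / (22.0 * 360) * 60 = 2.73 s

2.73 s


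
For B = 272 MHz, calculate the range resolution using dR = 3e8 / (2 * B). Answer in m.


dR = 3e8 / (2 * 272000000.0) = 0.55 m

0.55 m


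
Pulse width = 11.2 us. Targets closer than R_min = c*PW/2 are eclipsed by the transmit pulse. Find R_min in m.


R_min = 3e8 * 11.2e-6 / 2 = 1680.0 m

1680.0 m


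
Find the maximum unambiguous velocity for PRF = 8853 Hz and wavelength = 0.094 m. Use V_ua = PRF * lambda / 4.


V_ua = 8853 * 0.094 / 4 = 208.0 m/s

208.0 m/s


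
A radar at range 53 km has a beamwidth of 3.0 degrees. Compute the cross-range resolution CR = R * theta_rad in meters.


BW_rad = 0.052359878
CR = 53000 * 0.052359878 = 2775.1 m

2775.1 m


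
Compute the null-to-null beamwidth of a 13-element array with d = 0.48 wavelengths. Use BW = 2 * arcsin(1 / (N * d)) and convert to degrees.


1/(N*d) = 1/(13*0.48) = 0.160256
BW = 2*arcsin(0.160256) = 18.4 degrees

18.4 degrees


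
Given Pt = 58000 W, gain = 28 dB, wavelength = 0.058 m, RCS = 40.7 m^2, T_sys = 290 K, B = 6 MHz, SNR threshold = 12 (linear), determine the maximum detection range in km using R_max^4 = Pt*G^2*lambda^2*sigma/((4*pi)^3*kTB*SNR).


G_lin = 10^(28/10) = 630.957344
R^4 = 58000 * 630.957344^2 * 0.058^2 * 40.7 / ((4*pi)^3 * 1.38e-23 * 290 * 6000000.0 * 12)
R^4 = 5.52891e18 m^4
R_max = (5.52891e18)^(1/4) = 48490.9 m = 48.5 km

48.5 km


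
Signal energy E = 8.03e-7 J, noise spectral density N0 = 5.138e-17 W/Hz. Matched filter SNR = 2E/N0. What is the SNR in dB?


SNR_lin = 2 * 8.03e-7 / 5.138e-17 = 3.126e10
SNR_dB = 10*log10(3.126e10) = 104.9 dB

104.9 dB


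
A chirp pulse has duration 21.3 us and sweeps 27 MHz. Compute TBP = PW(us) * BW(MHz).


TBP = 21.3 * 27 = 575.1

575.1


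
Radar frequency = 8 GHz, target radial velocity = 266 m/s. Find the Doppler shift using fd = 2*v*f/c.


fd = 2 * 266 * 8000000000.0 / 3e8 = 14186.7 Hz

14186.7 Hz


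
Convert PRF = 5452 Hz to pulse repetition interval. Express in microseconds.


PRI = 1/5452 = 0.0001834189 s = 183.4 us

183.4 us


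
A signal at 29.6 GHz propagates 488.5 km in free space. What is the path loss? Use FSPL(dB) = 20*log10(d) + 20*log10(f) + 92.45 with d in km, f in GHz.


20*log10(488.5) = 53.78
20*log10(29.6) = 29.43
FSPL = 175.7 dB

175.7 dB


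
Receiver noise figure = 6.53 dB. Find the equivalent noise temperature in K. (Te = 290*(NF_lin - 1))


NF_lin = 10^(6.53/10) = 4.497799
Te = 290 * (4.497799 - 1) = 1014.4 K

1014.4 K


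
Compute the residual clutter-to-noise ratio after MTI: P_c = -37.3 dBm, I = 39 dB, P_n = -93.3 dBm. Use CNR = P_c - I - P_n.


CNR = -37.3 - 39 - (-93.3) = 17.0 dB

17.0 dB


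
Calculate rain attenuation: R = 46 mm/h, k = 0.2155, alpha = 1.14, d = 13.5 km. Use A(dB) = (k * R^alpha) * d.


gamma = 0.2155 * 46^1.14 = 16.943035 dB/km
A = 16.943035 * 13.5 = 228.73 dB

228.73 dB


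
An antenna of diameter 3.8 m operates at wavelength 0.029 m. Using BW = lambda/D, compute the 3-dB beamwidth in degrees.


BW_rad = 0.029 / 3.8 = 0.007632
BW_deg = 0.44 degrees

0.44 degrees


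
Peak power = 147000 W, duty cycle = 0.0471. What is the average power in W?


P_avg = 147000 * 0.0471 = 6923.7 W

6923.7 W


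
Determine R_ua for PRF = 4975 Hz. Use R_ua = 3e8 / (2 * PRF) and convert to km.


R_ua = 3e8 / (2 * 4975) = 30150.8 m = 30.2 km

30.2 km


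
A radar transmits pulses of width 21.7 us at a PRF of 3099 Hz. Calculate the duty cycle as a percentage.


DC = 21.7e-6 * 3099 * 100 = 6.72%

6.72%


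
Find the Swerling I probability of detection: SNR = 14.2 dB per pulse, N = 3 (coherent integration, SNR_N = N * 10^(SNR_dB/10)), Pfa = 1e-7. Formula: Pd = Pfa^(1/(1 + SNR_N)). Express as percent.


SNR_lin = 10^(14.2/10) = 26.30268
SNR_N = 3 * 26.30268 = 78.90804
1/(1 + SNR_N) = 1/79.90804 = 0.0125144
Pd = (1e-7)^0.0125144 = 0.81733
Pd = 81.7%

81.7%


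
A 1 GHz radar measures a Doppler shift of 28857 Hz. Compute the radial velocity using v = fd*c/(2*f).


v = 28857 * 3e8 / (2 * 1000000000.0) = 4328.6 m/s

4328.6 m/s


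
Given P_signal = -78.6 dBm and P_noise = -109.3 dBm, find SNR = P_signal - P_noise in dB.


SNR = -78.6 - (-109.3) = 30.7 dB

30.7 dB


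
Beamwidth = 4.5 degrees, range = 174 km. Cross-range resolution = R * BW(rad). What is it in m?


BW_rad = 0.078539816
CR = 174000 * 0.078539816 = 13665.9 m

13665.9 m


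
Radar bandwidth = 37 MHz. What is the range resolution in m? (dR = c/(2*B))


dR = 3e8 / (2 * 37000000.0) = 4.05 m

4.05 m


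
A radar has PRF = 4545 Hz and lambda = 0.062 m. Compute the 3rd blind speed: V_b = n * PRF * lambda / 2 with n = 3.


V_blind = 3 * 4545 * 0.062 / 2 = 422.7 m/s

422.7 m/s


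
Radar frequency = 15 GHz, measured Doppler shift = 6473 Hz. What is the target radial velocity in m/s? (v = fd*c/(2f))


v = 6473 * 3e8 / (2 * 15000000000.0) = 64.7 m/s

64.7 m/s


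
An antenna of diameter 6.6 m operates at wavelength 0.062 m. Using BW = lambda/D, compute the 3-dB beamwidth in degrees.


BW_rad = 0.062 / 6.6 = 0.009394
BW_deg = 0.54 degrees

0.54 degrees


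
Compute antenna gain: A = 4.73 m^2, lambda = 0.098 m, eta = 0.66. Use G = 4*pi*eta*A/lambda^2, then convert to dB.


G_linear = 4*pi*0.66*4.73/0.098^2 = 4084.72
G_dB = 10*log10(4084.72) = 36.1 dB

36.1 dB


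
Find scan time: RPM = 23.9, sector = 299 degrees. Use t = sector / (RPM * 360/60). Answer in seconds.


t = 299 / (23.9 * 360) * 60 = 2.09 s

2.09 s


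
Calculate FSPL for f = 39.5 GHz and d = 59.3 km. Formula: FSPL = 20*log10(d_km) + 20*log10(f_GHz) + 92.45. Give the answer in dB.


20*log10(59.3) = 35.46
20*log10(39.5) = 31.93
FSPL = 159.8 dB

159.8 dB


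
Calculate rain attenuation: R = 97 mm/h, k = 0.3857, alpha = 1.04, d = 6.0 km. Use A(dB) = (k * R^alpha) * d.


gamma = 0.3857 * 97^1.04 = 44.92543 dB/km
A = 44.92543 * 6.0 = 269.55 dB

269.55 dB


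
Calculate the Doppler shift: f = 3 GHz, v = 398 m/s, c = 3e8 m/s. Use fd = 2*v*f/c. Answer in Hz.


fd = 2 * 398 * 3000000000.0 / 3e8 = 7960.0 Hz

7960.0 Hz


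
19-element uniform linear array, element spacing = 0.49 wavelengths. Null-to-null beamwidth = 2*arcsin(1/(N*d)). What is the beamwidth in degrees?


1/(N*d) = 1/(19*0.49) = 0.107411
BW = 2*arcsin(0.107411) = 12.3 degrees

12.3 degrees


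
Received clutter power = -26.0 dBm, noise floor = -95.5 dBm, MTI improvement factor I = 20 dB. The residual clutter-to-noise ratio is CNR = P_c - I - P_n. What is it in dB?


CNR = -26.0 - 20 - (-95.5) = 49.5 dB

49.5 dB


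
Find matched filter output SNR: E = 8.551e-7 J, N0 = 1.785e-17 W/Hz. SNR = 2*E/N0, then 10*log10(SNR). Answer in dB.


SNR_lin = 2 * 8.551e-7 / 1.785e-17 = 9.581e10
SNR_dB = 10*log10(9.581e10) = 109.8 dB

109.8 dB


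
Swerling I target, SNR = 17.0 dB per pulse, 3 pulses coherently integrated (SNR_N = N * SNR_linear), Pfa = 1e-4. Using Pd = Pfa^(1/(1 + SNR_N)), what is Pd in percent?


SNR_lin = 10^(17.0/10) = 50.11872
SNR_N = 3 * 50.11872 = 150.35616
1/(1 + SNR_N) = 1/151.35616 = 0.0066069
Pd = (1e-4)^0.0066069 = 0.94096
Pd = 94.1%

94.1%


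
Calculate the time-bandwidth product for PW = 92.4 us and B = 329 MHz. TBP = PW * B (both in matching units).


TBP = 92.4 * 329 = 30399.6

30399.6


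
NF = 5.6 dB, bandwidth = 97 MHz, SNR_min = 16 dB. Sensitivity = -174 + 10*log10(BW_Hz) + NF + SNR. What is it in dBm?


10*log10(97000000.0) = 79.87
S = -174 + 79.87 + 5.6 + 16 = -72.5 dBm

-72.5 dBm


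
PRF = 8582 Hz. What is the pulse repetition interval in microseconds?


PRI = 1/8582 = 0.000116523 s = 116.5 us

116.5 us


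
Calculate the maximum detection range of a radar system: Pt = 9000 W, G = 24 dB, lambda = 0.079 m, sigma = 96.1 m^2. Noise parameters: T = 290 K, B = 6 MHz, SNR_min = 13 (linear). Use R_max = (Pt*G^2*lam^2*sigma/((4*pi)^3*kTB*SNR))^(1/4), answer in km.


G_lin = 10^(24/10) = 251.188643
R^4 = 9000 * 251.188643^2 * 0.079^2 * 96.1 / ((4*pi)^3 * 1.38e-23 * 290 * 6000000.0 * 13)
R^4 = 5.49818e17 m^4
R_max = (5.49818e17)^(1/4) = 27230.4 m = 27.2 km

27.2 km


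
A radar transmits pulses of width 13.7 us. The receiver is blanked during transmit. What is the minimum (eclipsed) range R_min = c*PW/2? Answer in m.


R_min = 3e8 * 13.7e-6 / 2 = 2055.0 m

2055.0 m


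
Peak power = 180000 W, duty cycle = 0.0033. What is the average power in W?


P_avg = 180000 * 0.0033 = 594.0 W

594.0 W


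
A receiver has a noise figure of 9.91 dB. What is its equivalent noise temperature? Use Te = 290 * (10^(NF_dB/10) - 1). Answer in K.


NF_lin = 10^(9.91/10) = 9.7949
Te = 290 * (9.7949 - 1) = 2550.5 K

2550.5 K


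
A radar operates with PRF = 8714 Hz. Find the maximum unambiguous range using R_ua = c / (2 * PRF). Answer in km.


R_ua = 3e8 / (2 * 8714) = 17213.7 m = 17.2 km

17.2 km


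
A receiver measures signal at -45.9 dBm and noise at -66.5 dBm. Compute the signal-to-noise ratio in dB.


SNR = -45.9 - (-66.5) = 20.6 dB

20.6 dB


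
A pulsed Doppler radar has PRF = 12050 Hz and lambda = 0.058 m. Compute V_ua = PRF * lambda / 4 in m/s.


V_ua = 12050 * 0.058 / 4 = 174.7 m/s

174.7 m/s


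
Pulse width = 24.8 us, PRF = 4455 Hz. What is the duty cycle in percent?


DC = 24.8e-6 * 4455 * 100 = 11.05%

11.05%


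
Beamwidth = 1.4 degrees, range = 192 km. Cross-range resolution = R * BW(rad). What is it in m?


BW_rad = 0.02443461
CR = 192000 * 0.02443461 = 4691.4 m

4691.4 m


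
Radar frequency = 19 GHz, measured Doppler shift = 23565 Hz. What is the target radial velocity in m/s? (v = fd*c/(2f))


v = 23565 * 3e8 / (2 * 19000000000.0) = 186.0 m/s

186.0 m/s


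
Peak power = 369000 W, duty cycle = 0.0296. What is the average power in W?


P_avg = 369000 * 0.0296 = 10922.4 W

10922.4 W


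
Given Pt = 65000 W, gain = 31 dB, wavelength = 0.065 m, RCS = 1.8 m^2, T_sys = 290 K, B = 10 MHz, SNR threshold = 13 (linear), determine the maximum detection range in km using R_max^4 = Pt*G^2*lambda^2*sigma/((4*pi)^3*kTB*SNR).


G_lin = 10^(31/10) = 1258.925412
R^4 = 65000 * 1258.925412^2 * 0.065^2 * 1.8 / ((4*pi)^3 * 1.38e-23 * 290 * 10000000.0 * 13)
R^4 = 7.58862e17 m^4
R_max = (7.58862e17)^(1/4) = 29514.9 m = 29.5 km

29.5 km


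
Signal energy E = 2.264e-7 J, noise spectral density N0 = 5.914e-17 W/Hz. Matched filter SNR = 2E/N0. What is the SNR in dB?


SNR_lin = 2 * 2.264e-7 / 5.914e-17 = 7.656e9
SNR_dB = 10*log10(7.656e9) = 98.8 dB

98.8 dB


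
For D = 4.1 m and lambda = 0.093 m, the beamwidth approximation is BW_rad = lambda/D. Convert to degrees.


BW_rad = 0.093 / 4.1 = 0.022683
BW_deg = 1.3 degrees

1.3 degrees


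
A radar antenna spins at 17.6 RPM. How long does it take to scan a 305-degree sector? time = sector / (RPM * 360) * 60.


t = 305 / (17.6 * 360) * 60 = 2.89 s

2.89 s


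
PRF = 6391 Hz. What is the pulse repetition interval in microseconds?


PRI = 1/6391 = 0.00015647 s = 156.5 us

156.5 us


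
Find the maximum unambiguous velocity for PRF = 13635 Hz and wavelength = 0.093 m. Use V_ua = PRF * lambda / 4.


V_ua = 13635 * 0.093 / 4 = 317.0 m/s

317.0 m/s


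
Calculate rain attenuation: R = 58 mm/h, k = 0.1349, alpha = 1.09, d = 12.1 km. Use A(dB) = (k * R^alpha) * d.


gamma = 0.1349 * 58^1.09 = 11.275829 dB/km
A = 11.275829 * 12.1 = 136.44 dB

136.44 dB


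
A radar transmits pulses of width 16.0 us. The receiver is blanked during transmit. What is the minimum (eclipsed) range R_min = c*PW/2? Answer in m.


R_min = 3e8 * 16.0e-6 / 2 = 2400.0 m

2400.0 m


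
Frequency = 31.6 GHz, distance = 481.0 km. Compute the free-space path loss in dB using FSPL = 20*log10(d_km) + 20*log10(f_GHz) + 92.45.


20*log10(481.0) = 53.64
20*log10(31.6) = 29.99
FSPL = 176.1 dB

176.1 dB


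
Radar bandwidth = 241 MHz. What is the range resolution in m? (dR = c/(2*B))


dR = 3e8 / (2 * 241000000.0) = 0.62 m

0.62 m


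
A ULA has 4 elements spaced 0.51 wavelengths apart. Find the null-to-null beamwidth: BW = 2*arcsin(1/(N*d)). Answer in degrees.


1/(N*d) = 1/(4*0.51) = 0.490196
BW = 2*arcsin(0.490196) = 58.7 degrees

58.7 degrees


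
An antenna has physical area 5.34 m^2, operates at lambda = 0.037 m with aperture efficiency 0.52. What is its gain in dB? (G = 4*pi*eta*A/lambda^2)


G_linear = 4*pi*0.52*5.34/0.037^2 = 25488.9
G_dB = 10*log10(25488.9) = 44.1 dB

44.1 dB


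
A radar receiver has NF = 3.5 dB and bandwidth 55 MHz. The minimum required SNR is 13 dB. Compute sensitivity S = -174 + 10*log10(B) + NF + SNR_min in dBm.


10*log10(55000000.0) = 77.4
S = -174 + 77.4 + 3.5 + 13 = -80.1 dBm

-80.1 dBm


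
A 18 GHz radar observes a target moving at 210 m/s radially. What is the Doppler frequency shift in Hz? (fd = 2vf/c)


fd = 2 * 210 * 18000000000.0 / 3e8 = 25200.0 Hz

25200.0 Hz


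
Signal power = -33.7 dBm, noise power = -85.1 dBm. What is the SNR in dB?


SNR = -33.7 - (-85.1) = 51.4 dB

51.4 dB


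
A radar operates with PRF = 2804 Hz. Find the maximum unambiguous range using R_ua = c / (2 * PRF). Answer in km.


R_ua = 3e8 / (2 * 2804) = 53495.0 m = 53.5 km

53.5 km


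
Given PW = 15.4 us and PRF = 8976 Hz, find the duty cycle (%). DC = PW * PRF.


DC = 15.4e-6 * 8976 * 100 = 13.82%

13.82%


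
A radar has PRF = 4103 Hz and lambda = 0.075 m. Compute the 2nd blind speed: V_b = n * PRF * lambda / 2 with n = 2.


V_blind = 2 * 4103 * 0.075 / 2 = 307.7 m/s

307.7 m/s


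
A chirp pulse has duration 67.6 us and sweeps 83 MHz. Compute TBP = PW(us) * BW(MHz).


TBP = 67.6 * 83 = 5610.8

5610.8


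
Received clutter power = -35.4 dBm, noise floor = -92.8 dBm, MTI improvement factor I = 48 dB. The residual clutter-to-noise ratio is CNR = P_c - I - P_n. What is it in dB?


CNR = -35.4 - 48 - (-92.8) = 9.4 dB

9.4 dB


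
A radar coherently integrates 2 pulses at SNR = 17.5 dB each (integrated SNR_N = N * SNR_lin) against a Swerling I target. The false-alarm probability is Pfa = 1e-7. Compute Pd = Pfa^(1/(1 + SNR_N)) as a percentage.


SNR_lin = 10^(17.5/10) = 56.23413
SNR_N = 2 * 56.23413 = 112.46826
1/(1 + SNR_N) = 1/113.46826 = 0.008813
Pd = (1e-7)^0.008813 = 0.86758
Pd = 86.8%

86.8%


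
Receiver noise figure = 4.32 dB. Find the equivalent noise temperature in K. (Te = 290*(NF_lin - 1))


NF_lin = 10^(4.32/10) = 2.703958
Te = 290 * (2.703958 - 1) = 494.1 K

494.1 K


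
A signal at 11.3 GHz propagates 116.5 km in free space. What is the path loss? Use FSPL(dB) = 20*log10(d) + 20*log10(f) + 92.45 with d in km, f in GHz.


20*log10(116.5) = 41.33
20*log10(11.3) = 21.06
FSPL = 154.8 dB

154.8 dB


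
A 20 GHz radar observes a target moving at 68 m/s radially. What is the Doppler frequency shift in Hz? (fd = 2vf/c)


fd = 2 * 68 * 20000000000.0 / 3e8 = 9066.7 Hz

9066.7 Hz
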